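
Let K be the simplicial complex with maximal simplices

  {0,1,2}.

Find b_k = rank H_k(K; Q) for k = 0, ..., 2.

b_0 = 1, b_1 = 0, b_2 = 0.

Take the total order 0 < 1 < 2 on the vertex set. Then K (dimension 2) consists of the simplices:

  0-simplices (3): [0], [1], [2]
  1-simplices (3): [0,1], [0,2], [1,2]
  2-simplices (1): [0,1,2]

so the chain groups are C_0 ≅ Z^3, C_1 ≅ Z^3, C_2 ≅ Z^1.

Boundary ∂_1: C_1 → C_0 sends each edge [p,q] (with p < q) to q − p. For instance
  ∂[0,1] = [1] − [0].
As a 3×3 matrix over Z this has rank 2, with invariant factors (1,1).

The boundary map ∂_2: C_2 → C_1 acts by ∂[p,q,r] = [q,r] − [p,r] + [p,q]. For instance
  ∂[0,1,2] = [1,2] − [0,2] + [0,1].
The 3×1 boundary matrix has rank 1 and Smith normal form diag(1).

Computing H_k = (kernel of ∂_k) / (image of ∂_{k+1}):

  H_0: rank C_0 − rank ∂_1 = 3 − 2 = 1, and the invariant factors of ∂_1 are all 1, so H_0 ≅ Z.
  H_1: rank ker ∂_1 − rank ∂_2 = (3 − 2) − 1 = 0, and the invariant factors of ∂_2 are all 1, so H_1 ≅ 0.
  H_2: rank ker ∂_2 − rank ∂_3 = (1 − 1) − 0 = 0, and there is no ∂_3, so H_2 ≅ 0.

Hence the Betti numbers are b_0 = 1, b_1 = 0, b_2 = 0.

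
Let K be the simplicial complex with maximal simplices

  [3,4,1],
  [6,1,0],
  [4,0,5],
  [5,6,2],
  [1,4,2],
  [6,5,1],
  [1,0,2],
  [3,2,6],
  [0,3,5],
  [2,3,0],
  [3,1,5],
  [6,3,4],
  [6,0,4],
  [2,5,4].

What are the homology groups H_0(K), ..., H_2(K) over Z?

H_0 ≅ Z,  H_1 ≅ Z^2,  H_2 ≅ Z.

We work with the vertex ordering 0 < 1 < 2 < 3 < 4 < 5 < 6. The simplices of K, each written with vertices in increasing order, are:

  0-simplices (7): [0], [1], [2], [3], [4], [5], [6]
  1-simplices (21): [0,1], [0,2], [0,3], [0,4], [0,5], [0,6], [1,2], [1,3], [1,4], [1,5], [1,6], [2,3], [2,4], [2,5], [2,6], [3,4], [3,5], [3,6], [4,5], [4,6], [5,6]
  2-simplices (14): [0,1,2], [0,1,6], [0,2,3], [0,3,5], [0,4,5], [0,4,6], [1,2,4], [1,3,4], [1,3,5], [1,5,6], [2,3,6], [2,4,5], [2,5,6], [3,4,6]

Hence C_0 ≅ Z^7, C_1 ≅ Z^21, C_2 ≅ Z^14.

The boundary map ∂_1: C_1 → C_0 sends each edge [p,q] (with p < q) to q − p. For instance
  ∂[1,3] = [3] − [1].
As a 7×21 matrix over Z this has rank 6, with invariant factors (1,1,1,1,1,1).

The boundary map ∂_2: C_2 → C_1 sends each 2-simplex [p,q,r] to [q,r] − [p,r] + [p,q]. For instance
  ∂[1,3,4] = [3,4] − [1,4] + [1,3],
  ∂[0,4,6] = [4,6] − [0,6] + [0,4].
As a 21×14 matrix over Z this has rank 13, with invariant factors (1,1,1,1,1,1,1,1,1,1,1,1,1).

Computing H_k = (kernel of ∂_k) / (image of ∂_{k+1}):

  H_0: rank C_0 − rank ∂_1 = 7 − 6 = 1, and the invariant factors of ∂_1 are all 1, so H_0 = Z.
  H_1: rank ker ∂_1 − rank ∂_2 = (21 − 6) − 13 = 2, and the invariant factors of ∂_2 are all 1, so H_1 = Z^2.
  H_2: rank ker ∂_2 − rank ∂_3 = (14 − 13) − 0 = 1, and there is no ∂_3, so H_2 = Z.

(K is a triangulation of the torus T^2.)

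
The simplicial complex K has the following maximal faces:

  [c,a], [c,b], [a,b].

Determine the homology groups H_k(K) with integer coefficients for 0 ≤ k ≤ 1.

Take the total order a < b < c on the vertex set. Then K (dimension 1) consists of the simplices:

  0-simplices (3): a, b, c
  1-simplices (3): ab, ac, bc

Hence C_0 ≅ Z^3, C_1 ≅ Z^3.

Boundary ∂_1: C_1 → C_0 is given by ∂[p,q] = [q] − [p]. For instance
  ∂ac = c − a.
The resulting 3×3 matrix has rank 2, and its Smith normal form has invariant factors (1,1).

From H_k ≅ ker(∂_k) / im(∂_{k+1}) we obtain:

  H_0: rank C_0 − rank ∂_1 = 3 − 2 = 1, and the invariant factors of ∂_1 are all 1, so H_0 = Z.
  H_1: rank ker ∂_1 − rank ∂_2 = (3 − 2) − 0 = 1, and there is no ∂_2, so H_1 = Z.

As a check, the Euler characteristic is 3 − 3 = 0, which agrees with 1 − 1 = 0.

H_0 ≅ Z,  H_1 ≅ Z.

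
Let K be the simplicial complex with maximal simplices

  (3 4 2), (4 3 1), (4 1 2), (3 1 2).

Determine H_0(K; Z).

Take the total order 1 < 2 < 3 < 4 on the vertex set. Then K (dimension 2) consists of the simplices:

  0-simplices (4): [1], [2], [3], [4]
  1-simplices (6): [1,2], [1,3], [1,4], [2,3], [2,4], [3,4]
  2-simplices (4): [1,2,3], [1,2,4], [1,3,4], [2,3,4]

giving chain groups C_0 ≅ Z^4, C_1 ≅ Z^6, C_2 ≅ Z^4.

Boundary ∂_1: C_1 → C_0 sends each edge [p,q] (with p < q) to q − p. For instance
  ∂[1,3] = [3] − [1].
This gives a 4×6 integer matrix of rank 3; reducing to Smith normal form yields diagonal entries (1,1,1).

The boundary map ∂_2: C_2 → C_1 sends each 2-simplex [p,q,r] to [q,r] − [p,r] + [p,q]. For instance
  ∂[2,3,4] = [3,4] − [2,4] + [2,3],
  ∂[1,3,4] = [3,4] − [1,4] + [1,3].
This gives a 6×4 integer matrix of rank 3; reducing to Smith normal form yields diagonal entries (1,1,1).

Now H_k = ker ∂_k / im ∂_{k+1}, so:

  H_0: rank C_0 − rank ∂_1 = 4 − 3 = 1, and the invariant factors of ∂_1 are all 1, so H_0 = Z.

H_0 = Z.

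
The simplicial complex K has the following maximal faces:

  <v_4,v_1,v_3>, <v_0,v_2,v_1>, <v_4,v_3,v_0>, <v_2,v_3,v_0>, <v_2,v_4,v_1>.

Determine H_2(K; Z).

H_2 ≅ 0.

We work with the vertex ordering v_0 < v_1 < v_2 < v_3 < v_4. The simplices of K, each written with vertices in increasing order, are:

  0-simplices (5): [v_0], [v_1], [v_2], [v_3], [v_4]
  1-simplices (10): [v_0,v_1], [v_0,v_2], [v_0,v_3], [v_0,v_4], [v_1,v_2], [v_1,v_3], [v_1,v_4], [v_2,v_3], [v_2,v_4], [v_3,v_4]
  2-simplices (5): [v_0,v_1,v_2], [v_0,v_2,v_3], [v_0,v_3,v_4], [v_1,v_2,v_4], [v_1,v_3,v_4]

Hence C_0 ≅ Z^5, C_1 ≅ Z^10, C_2 ≅ Z^5.

Boundary ∂_1: C_1 → C_0 sends each edge [p,q] (with p < q) to q − p. For instance
  ∂[v_1,v_4] = [v_4] − [v_1].
This gives a 5×10 integer matrix of rank 4; reducing to Smith normal form yields diagonal entries (1,1,1,1).

∂_2: C_2 → C_1 acts by ∂[p,q,r] = [q,r] − [p,r] + [p,q]. For instance
  ∂[v_1,v_2,v_4] = [v_2,v_4] − [v_1,v_4] + [v_1,v_2],
  ∂[v_0,v_1,v_2] = [v_1,v_2] − [v_0,v_2] + [v_0,v_1].
The resulting 10×5 matrix has rank 5, and its Smith normal form has invariant factors (1,1,1,1,1).

Computing H_k = (kernel of ∂_k) / (image of ∂_{k+1}):

  H_2: rank ker ∂_2 − rank ∂_3 = (5 − 5) − 0 = 0, and there is no ∂_3, so H_2 = 0.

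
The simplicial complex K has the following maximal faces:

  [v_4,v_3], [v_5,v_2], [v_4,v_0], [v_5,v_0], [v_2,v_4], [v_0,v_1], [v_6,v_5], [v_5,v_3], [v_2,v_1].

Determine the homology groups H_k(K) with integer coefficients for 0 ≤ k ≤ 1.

Order the vertices as v_0 < v_1 < v_2 < v_3 < v_4 < v_5 < v_6. Listing each simplex with vertices in this order, K has dimension 1 with simplices:

  0-simplices (7): [v_0], [v_1], [v_2], [v_3], [v_4], [v_5], [v_6]
  1-simplices (9): [v_0,v_1], [v_0,v_4], [v_0,v_5], [v_1,v_2], [v_2,v_4], [v_2,v_5], [v_3,v_4], [v_3,v_5], [v_5,v_6]

giving chain groups C_0 ≅ Z^7, C_1 ≅ Z^9.

Boundary ∂_1: C_1 → C_0 is given by ∂[p,q] = [q] − [p]. For instance
  ∂[v_2,v_4] = [v_4] − [v_2].
As a 7×9 matrix over Z this has rank 6, with invariant factors (1,1,1,1,1,1).

Reading off H_k = ker ∂_k / im ∂_{k+1}:

  H_0: rank C_0 − rank ∂_1 = 7 − 6 = 1, and the invariant factors of ∂_1 are all 1, so H_0 = Z.
  H_1: rank ker ∂_1 − rank ∂_2 = (9 − 6) − 0 = 3, and there is no ∂_2, so H_1 = Z^3.

H_0 = Z,  H_1 = Z^3.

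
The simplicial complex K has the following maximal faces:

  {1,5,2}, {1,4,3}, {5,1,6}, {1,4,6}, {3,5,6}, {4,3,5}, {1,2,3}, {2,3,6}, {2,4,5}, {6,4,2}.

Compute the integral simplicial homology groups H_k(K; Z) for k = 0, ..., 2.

Fix the vertex order 1 < 2 < 3 < 4 < 5 < 6 and write every simplex with vertices in increasing order. Then dim K = 2 and the simplices of K are:

  0-simplices (6): [1], [2], [3], [4], [5], [6]
  1-simplices (15): [1,2], [1,3], [1,4], [1,5], [1,6], [2,3], [2,4], [2,5], [2,6], [3,4], [3,5], [3,6], [4,5], [4,6], [5,6]
  2-simplices (10): [1,2,3], [1,2,5], [1,3,4], [1,4,6], [1,5,6], [2,3,6], [2,4,5], [2,4,6], [3,4,5], [3,5,6]

giving chain groups C_0 ≅ Z^6, C_1 ≅ Z^15, C_2 ≅ Z^10.

Boundary ∂_1: C_1 → C_0 sends each edge [p,q] (with p < q) to q − p. For instance
  ∂[3,4] = [4] − [3].
The 6×15 boundary matrix has rank 5 and Smith normal form diag(1,1,1,1,1).

The boundary map ∂_2: C_2 → C_1 sends each 2-simplex [p,q,r] to [q,r] − [p,r] + [p,q]. For instance
  ∂[1,3,4] = [3,4] − [1,4] + [1,3],
  ∂[2,4,6] = [4,6] − [2,6] + [2,4].
This gives a 15×10 integer matrix of rank 10; reducing to Smith normal form yields diagonal entries (1,1,1,1,1,1,1,1,1,2).

Computing H_k = (kernel of ∂_k) / (image of ∂_{k+1}):

  H_0: rank C_0 − rank ∂_1 = 6 − 5 = 1, and the invariant factors of ∂_1 are all 1, so H_0 ≅ Z.
  H_1: rank ker ∂_1 − rank ∂_2 = (15 − 5) − 10 = 0, and ∂_2 has invariant factor 2 > 1, so H_1 ≅ Z/2Z.
  H_2: rank ker ∂_2 − rank ∂_3 = (10 − 10) − 0 = 0, and there is no ∂_3, so H_2 ≅ 0.

As a check, the Euler characteristic is 6 − 15 + 10 = 1, which agrees with 1 − 0 + 0 = 1.

H_0 = Z,  H_1 = Z/2Z,  H_2 = 0.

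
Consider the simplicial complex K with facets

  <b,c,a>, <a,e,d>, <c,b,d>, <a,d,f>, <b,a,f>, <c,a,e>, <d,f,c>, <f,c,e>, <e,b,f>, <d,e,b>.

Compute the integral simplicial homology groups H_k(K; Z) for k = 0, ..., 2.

H_0 = Z,  H_1 = Z/2,  H_2 = 0.

Order the vertices as a < b < c < d < e < f. Listing each simplex with vertices in this order, K has dimension 2 with simplices:

  0-simplices (6): a, b, c, d, e, f
  1-simplices (15): ab, ac, ad, ae, af, bc, bd, be, bf, cd, ce, cf, de, df, ef
  2-simplices (10): abc, abf, ace, ade, adf, bcd, bde, bef, cdf, cef

so the chain groups are C_0 ≅ Z^6, C_1 ≅ Z^15, C_2 ≅ Z^10.

∂_1: C_1 → C_0 maps an edge to its endpoints' difference, ∂[p,q] = q − p. For instance
  ∂ae = e − a.
This gives a 6×15 integer matrix of rank 5; reducing to Smith normal form yields diagonal entries (1,1,1,1,1).

The boundary map ∂_2: C_2 → C_1 maps a triangle to the signed sum of its edges. For instance
  ∂cef = ef − cf + ce,
  ∂adf = df − af + ad.
As a 15×10 matrix over Z this has rank 10, with invariant factors (1,1,1,1,1,1,1,1,1,2).

Computing H_k = (kernel of ∂_k) / (image of ∂_{k+1}):

  H_0: rank C_0 − rank ∂_1 = 6 − 5 = 1, and the invariant factors of ∂_1 are all 1, so H_0 ≅ Z.
  H_1: rank ker ∂_1 − rank ∂_2 = (15 − 5) − 10 = 0, and ∂_2 has invariant factor 2 > 1, so H_1 ≅ Z/2.
  H_2: rank ker ∂_2 − rank ∂_3 = (10 − 10) − 0 = 0, and there is no ∂_3, so H_2 ≅ 0.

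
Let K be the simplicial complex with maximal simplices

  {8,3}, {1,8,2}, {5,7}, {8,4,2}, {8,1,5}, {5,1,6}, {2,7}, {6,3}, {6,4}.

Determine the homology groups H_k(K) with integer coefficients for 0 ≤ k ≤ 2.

Order the vertices as 1 < 2 < 3 < 4 < 5 < 6 < 7 < 8. Listing each simplex with vertices in this order, K has dimension 2 with simplices:

  0-simplices (8): [1], [2], [3], [4], [5], [6], [7], [8]
  1-simplices (14): [1,2], [1,5], [1,6], [1,8], [2,4], [2,7], [2,8], [3,6], [3,8], [4,6], [4,8], [5,6], [5,7], [5,8]
  2-simplices (4): [1,2,8], [1,5,6], [1,5,8], [2,4,8]

Hence C_0 ≅ Z^8, C_1 ≅ Z^14, C_2 ≅ Z^4.

The boundary map ∂_1: C_1 → C_0 sends each edge [p,q] (with p < q) to q − p. For instance
  ∂[3,8] = [8] − [3].
The resulting 8×14 matrix has rank 7, and its Smith normal form has invariant factors (1,1,1,1,1,1,1).

Boundary ∂_2: C_2 → C_1 acts by ∂[p,q,r] = [q,r] − [p,r] + [p,q]. For instance
  ∂[1,5,8] = [5,8] − [1,8] + [1,5],
  ∂[1,2,8] = [2,8] − [1,8] + [1,2].
This gives a 14×4 integer matrix of rank 4; reducing to Smith normal form yields diagonal entries (1,1,1,1).

Computing H_k = (kernel of ∂_k) / (image of ∂_{k+1}):

  H_0: rank C_0 − rank ∂_1 = 8 − 7 = 1, and the invariant factors of ∂_1 are all 1, so H_0 ≅ Z.
  H_1: rank ker ∂_1 − rank ∂_2 = (14 − 7) − 4 = 3, and the invariant factors of ∂_2 are all 1, so H_1 ≅ Z^3.
  H_2: rank ker ∂_2 − rank ∂_3 = (4 − 4) − 0 = 0, and there is no ∂_3, so H_2 ≅ 0.

As a check, the Euler characteristic is 8 − 14 + 4 = -2, which agrees with 1 − 3 + 0 = -2.

H_0 = Z,  H_1 = Z^3,  H_2 = 0.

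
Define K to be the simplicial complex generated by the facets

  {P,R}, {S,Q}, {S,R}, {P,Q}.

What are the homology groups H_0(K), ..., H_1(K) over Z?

H_0 ≅ Z,  H_1 ≅ Z.

Order the vertices as P < Q < R < S. Listing each simplex with vertices in this order, K has dimension 1 with simplices:

  0-simplices (4): P, Q, R, S
  1-simplices (4): PQ, PR, QS, RS

Hence C_0 ≅ Z^4, C_1 ≅ Z^4.

The boundary map ∂_1: C_1 → C_0 is given by ∂[p,q] = [q] − [p]. For instance
  ∂QS = S − Q.
This gives a 4×4 integer matrix of rank 3; reducing to Smith normal form yields diagonal entries (1,1,1).

From H_k ≅ ker(∂_k) / im(∂_{k+1}) we obtain:

  H_0: rank C_0 − rank ∂_1 = 4 − 3 = 1, and the invariant factors of ∂_1 are all 1, so H_0 = Z.
  H_1: rank ker ∂_1 − rank ∂_2 = (4 − 3) − 0 = 1, and there is no ∂_2, so H_1 = Z.

(K is a triangulation of the circle S^1.)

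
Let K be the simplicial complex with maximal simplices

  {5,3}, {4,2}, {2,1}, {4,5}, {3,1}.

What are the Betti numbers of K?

b_0 = 1, b_1 = 1.

Fix the vertex order 1 < 2 < 3 < 4 < 5 and write every simplex with vertices in increasing order. Then dim K = 1 and the simplices of K are:

  0-simplices (5): [1], [2], [3], [4], [5]
  1-simplices (5): [1,2], [1,3], [2,4], [3,5], [4,5]

giving chain groups C_0 ≅ Z^5, C_1 ≅ Z^5.

∂_1: C_1 → C_0 sends each edge [p,q] (with p < q) to q − p. For instance
  ∂[1,2] = [2] − [1].
The resulting 5×5 matrix has rank 4, and its Smith normal form has invariant factors (1,1,1,1).

Computing H_k = (kernel of ∂_k) / (image of ∂_{k+1}):

  H_0: rank C_0 − rank ∂_1 = 5 − 4 = 1, and the invariant factors of ∂_1 are all 1, so H_0 ≅ Z.
  H_1: rank ker ∂_1 − rank ∂_2 = (5 − 4) − 0 = 1, and there is no ∂_2, so H_1 ≅ Z.

As a check, the Euler characteristic is 5 − 5 = 0, which agrees with 1 − 1 = 0.

Hence the Betti numbers are b_0 = 1, b_1 = 1.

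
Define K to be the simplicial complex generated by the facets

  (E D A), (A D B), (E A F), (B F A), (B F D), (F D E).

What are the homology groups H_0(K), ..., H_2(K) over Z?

H_0 = Z,  H_1 = 0,  H_2 = Z.

K has 5 vertices, 9 edges, 6 triangles.
rank ∂_0 = 0, rank ∂_1 = 4 ⇒ b_0 = 5 − 0 − 4 = 1; all invariant factors of ∂_1 are 1 so no torsion. So H_0 = Z.
rank ∂_1 = 4, rank ∂_2 = 5 ⇒ b_1 = 9 − 4 − 5 = 0; all invariant factors of ∂_2 are 1 so no torsion. So H_1 = 0.
rank ∂_2 = 5, rank ∂_3 = 0 ⇒ b_2 = 6 − 5 − 0 = 1. So H_2 = Z.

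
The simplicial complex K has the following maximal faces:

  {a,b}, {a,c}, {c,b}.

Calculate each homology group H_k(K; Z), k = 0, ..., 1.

H_0 = Z,  H_1 = Z.

Take the total order a < b < c on the vertex set. Then K (dimension 1) consists of the simplices:

  0-simplices (3): a, b, c
  1-simplices (3): ab, ac, bc

giving chain groups C_0 ≅ Z^3, C_1 ≅ Z^3.

The boundary map ∂_1: C_1 → C_0 sends each edge [p,q] (with p < q) to q − p.
The resulting 3×3 matrix has rank 2, and its Smith normal form has invariant factors (1,1).

Reading off H_k = ker ∂_k / im ∂_{k+1}:

  H_0: rank C_0 − rank ∂_1 = 3 − 2 = 1, and the invariant factors of ∂_1 are all 1, so H_0 ≅ Z.
  H_1: rank ker ∂_1 − rank ∂_2 = (3 − 2) − 0 = 1, and there is no ∂_2, so H_1 ≅ Z.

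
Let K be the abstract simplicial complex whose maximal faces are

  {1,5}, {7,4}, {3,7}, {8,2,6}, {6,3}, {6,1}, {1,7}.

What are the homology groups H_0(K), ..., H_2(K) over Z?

Order the vertices as 1 < 2 < 3 < 4 < 5 < 6 < 7 < 8. Listing each simplex with vertices in this order, K has dimension 2 with simplices:

  0-simplices (8): [1], [2], [3], [4], [5], [6], [7], [8]
  1-simplices (9): [1,5], [1,6], [1,7], [2,6], [2,8], [3,6], [3,7], [4,7], [6,8]
  2-simplices (1): [2,6,8]

giving chain groups C_0 ≅ Z^8, C_1 ≅ Z^9, C_2 ≅ Z^1.

The boundary map ∂_1: C_1 → C_0 is given by ∂[p,q] = [q] − [p].
As a 8×9 matrix over Z this has rank 7, with invariant factors (1,1,1,1,1,1,1).

∂_2: C_2 → C_1 maps a triangle to the signed sum of its edges. For instance
  ∂[2,6,8] = [6,8] − [2,8] + [2,6].
The 9×1 boundary matrix has rank 1 and Smith normal form diag(1).

From H_k ≅ ker(∂_k) / im(∂_{k+1}) we obtain:

  H_0: rank C_0 − rank ∂_1 = 8 − 7 = 1, and the invariant factors of ∂_1 are all 1, so H_0 ≅ Z.
  H_1: rank ker ∂_1 − rank ∂_2 = (9 − 7) − 1 = 1, and the invariant factors of ∂_2 are all 1, so H_1 ≅ Z.
  H_2: rank ker ∂_2 − rank ∂_3 = (1 − 1) − 0 = 0, and there is no ∂_3, so H_2 ≅ 0.

H_0 ≅ Z,  H_1 ≅ Z,  H_2 = 0.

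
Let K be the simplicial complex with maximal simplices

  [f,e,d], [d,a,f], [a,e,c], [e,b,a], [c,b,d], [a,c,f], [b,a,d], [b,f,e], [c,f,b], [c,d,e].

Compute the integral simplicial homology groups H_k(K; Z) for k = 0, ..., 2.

Take the total order a < b < c < d < e < f on the vertex set. Then K (dimension 2) consists of the simplices:

  0-simplices (6): a, b, c, d, e, f
  1-simplices (15): ab, ac, ad, ae, af, bc, bd, be, bf, cd, ce, cf, de, df, ef
  2-simplices (10): abd, abe, ace, acf, adf, bcd, bcf, bef, cde, def

giving chain groups C_0 ≅ Z^6, C_1 ≅ Z^15, C_2 ≅ Z^10.

∂_1: C_1 → C_0 sends each edge [p,q] (with p < q) to q − p.
The resulting 6×15 matrix has rank 5, and its Smith normal form has invariant factors (1,1,1,1,1).

∂_2: C_2 → C_1 acts by ∂[p,q,r] = [q,r] − [p,r] + [p,q]. For instance
  ∂bef = ef − bf + be,
  ∂abd = bd − ad + ab.
The resulting 15×10 matrix has rank 10, and its Smith normal form has invariant factors (1,1,1,1,1,1,1,1,1,2).

Now H_k = ker ∂_k / im ∂_{k+1}, so:

  H_0: rank C_0 − rank ∂_1 = 6 − 5 = 1, and the invariant factors of ∂_1 are all 1, so H_0 = Z.
  H_1: rank ker ∂_1 − rank ∂_2 = (15 − 5) − 10 = 0, and ∂_2 has invariant factor 2 > 1, so H_1 = Z/2Z.
  H_2: rank ker ∂_2 − rank ∂_3 = (10 − 10) − 0 = 0, and there is no ∂_3, so H_2 = 0.

As a check, the Euler characteristic is 6 − 15 + 10 = 1, which agrees with 1 − 0 + 0 = 1.

H_0 ≅ Z,  H_1 ≅ Z/2Z,  H_2 = 0.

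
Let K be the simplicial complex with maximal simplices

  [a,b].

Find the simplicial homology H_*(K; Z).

We work with the vertex ordering a < b. The simplices of K, each written with vertices in increasing order, are:

  0-simplices (2): a, b
  1-simplices (1): ab

so the chain groups are C_0 ≅ Z^2, C_1 ≅ Z^1.

∂_1: C_1 → C_0 sends each edge [p,q] (with p < q) to q − p.
This gives a 2×1 integer matrix of rank 1; reducing to Smith normal form yields diagonal entries (1).

From H_k ≅ ker(∂_k) / im(∂_{k+1}) we obtain:

  H_0: rank C_0 − rank ∂_1 = 2 − 1 = 1, and the invariant factors of ∂_1 are all 1, so H_0 = Z.
  H_1: rank ker ∂_1 − rank ∂_2 = (1 − 1) − 0 = 0, and there is no ∂_2, so H_1 = 0.

(K is a triangulation of the 1-simplex.)

H_0 ≅ Z,  H_1 = 0.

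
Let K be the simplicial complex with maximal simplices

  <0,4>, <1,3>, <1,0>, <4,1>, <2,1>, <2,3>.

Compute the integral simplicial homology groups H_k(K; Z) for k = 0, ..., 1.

Order the vertices as 0 < 1 < 2 < 3 < 4. Listing each simplex with vertices in this order, K has dimension 1 with simplices:

  0-simplices (5): [0], [1], [2], [3], [4]
  1-simplices (6): [0,1], [0,4], [1,2], [1,3], [1,4], [2,3]

so the chain groups are C_0 ≅ Z^5, C_1 ≅ Z^6.

∂_1: C_1 → C_0 sends each edge [p,q] (with p < q) to q − p. For instance
  ∂[1,3] = [3] − [1].
As a 5×6 matrix over Z this has rank 4, with invariant factors (1,1,1,1).

Reading off H_k = ker ∂_k / im ∂_{k+1}:

  H_0: rank C_0 − rank ∂_1 = 5 − 4 = 1, and the invariant factors of ∂_1 are all 1, so H_0 = Z.
  H_1: rank ker ∂_1 − rank ∂_2 = (6 − 4) − 0 = 2, and there is no ∂_2, so H_1 = Z^2.

(K is a triangulation of a wedge of 2 circles.)

H_0 = Z,  H_1 = Z^2.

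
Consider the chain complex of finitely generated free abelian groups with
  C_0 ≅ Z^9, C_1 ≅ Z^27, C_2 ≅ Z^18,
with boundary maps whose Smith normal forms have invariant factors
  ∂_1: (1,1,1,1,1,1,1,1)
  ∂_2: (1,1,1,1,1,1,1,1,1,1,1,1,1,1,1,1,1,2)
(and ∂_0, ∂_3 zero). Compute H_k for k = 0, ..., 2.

H_0: b_0 = 9 − 0 − 8 = 1; torsion from ∂_1 factors > 1: none. So H_0 = Z.
H_1: b_1 = 27 − 8 − 18 = 1; torsion from ∂_2 factors > 1: [2]. So H_1 = Z ⊕ Z_2.
H_2: b_2 = 18 − 18 − 0 = 0; torsion from ∂_3 factors > 1: none. So H_2 = 0.

H_0 = Z,  H_1 = Z ⊕ Z_2,  H_2 = 0.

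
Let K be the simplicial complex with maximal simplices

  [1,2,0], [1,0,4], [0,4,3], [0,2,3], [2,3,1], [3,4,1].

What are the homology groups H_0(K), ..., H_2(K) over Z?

H_0 ≅ Z,  H_1 = 0,  H_2 ≅ Z.

Take the total order 0 < 1 < 2 < 3 < 4 on the vertex set. Then K (dimension 2) consists of the simplices:

  0-simplices (5): [0], [1], [2], [3], [4]
  1-simplices (9): [0,1], [0,2], [0,3], [0,4], [1,2], [1,3], [1,4], [2,3], [3,4]
  2-simplices (6): [0,1,2], [0,1,4], [0,2,3], [0,3,4], [1,2,3], [1,3,4]

so the chain groups are C_0 ≅ Z^5, C_1 ≅ Z^9, C_2 ≅ Z^6.

The boundary map ∂_1: C_1 → C_0 sends each edge [p,q] (with p < q) to q − p. For instance
  ∂[3,4] = [4] − [3].
The resulting 5×9 matrix has rank 4, and its Smith normal form has invariant factors (1,1,1,1).

∂_2: C_2 → C_1 acts by ∂[p,q,r] = [q,r] − [p,r] + [p,q]. For instance
  ∂[1,2,3] = [2,3] − [1,3] + [1,2],
  ∂[0,3,4] = [3,4] − [0,4] + [0,3].
As a 9×6 matrix over Z this has rank 5, with invariant factors (1,1,1,1,1).

Now H_k = ker ∂_k / im ∂_{k+1}, so:

  H_0: rank C_0 − rank ∂_1 = 5 − 4 = 1, and the invariant factors of ∂_1 are all 1, so H_0 ≅ Z.
  H_1: rank ker ∂_1 − rank ∂_2 = (9 − 4) − 5 = 0, and the invariant factors of ∂_2 are all 1, so H_1 ≅ 0.
  H_2: rank ker ∂_2 − rank ∂_3 = (6 − 5) − 0 = 1, and there is no ∂_3, so H_2 ≅ Z.

As a check, the Euler characteristic is 5 − 9 + 6 = 2, which agrees with 1 − 0 + 1 = 2.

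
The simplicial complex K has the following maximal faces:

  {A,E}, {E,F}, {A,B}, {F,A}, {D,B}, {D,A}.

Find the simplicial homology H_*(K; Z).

Take the total order A < B < D < E < F on the vertex set. Then K (dimension 1) consists of the simplices:

  0-simplices (5): A, B, D, E, F
  1-simplices (6): AB, AD, AE, AF, BD, EF

Hence C_0 ≅ Z^5, C_1 ≅ Z^6.

∂_1: C_1 → C_0 is given by ∂[p,q] = [q] − [p]. For instance
  ∂EF = F − E.
The resulting 5×6 matrix has rank 4, and its Smith normal form has invariant factors (1,1,1,1).

Reading off H_k = ker ∂_k / im ∂_{k+1}:

  H_0: rank C_0 − rank ∂_1 = 5 − 4 = 1, and the invariant factors of ∂_1 are all 1, so H_0 ≅ Z.
  H_1: rank ker ∂_1 − rank ∂_2 = (6 − 4) − 0 = 2, and there is no ∂_2, so H_1 ≅ Z^2.

H_0 = Z,  H_1 = Z^2.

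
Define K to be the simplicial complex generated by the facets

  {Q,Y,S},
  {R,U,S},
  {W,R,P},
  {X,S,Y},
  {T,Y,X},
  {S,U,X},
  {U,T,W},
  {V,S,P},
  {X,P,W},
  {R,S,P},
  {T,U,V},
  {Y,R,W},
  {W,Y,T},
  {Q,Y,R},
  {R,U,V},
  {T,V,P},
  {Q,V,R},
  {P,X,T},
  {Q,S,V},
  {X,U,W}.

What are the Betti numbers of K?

K has 10 vertices, 30 edges, 20 triangles.
rank ∂_0 = 0, rank ∂_1 = 9 ⇒ b_0 = 10 − 0 − 9 = 1; all invariant factors of ∂_1 are 1 so no torsion. So H_0 ≅ Z.
rank ∂_1 = 9, rank ∂_2 = 20 ⇒ b_1 = 30 − 9 − 20 = 1; ∂_2 has invariant factor(s) [2] giving torsion. So H_1 ≅ Z × Z/2.
rank ∂_2 = 20, rank ∂_3 = 0 ⇒ b_2 = 20 − 20 − 0 = 0. So H_2 ≅ 0.

b_0 = 1, b_1 = 1, b_2 = 0.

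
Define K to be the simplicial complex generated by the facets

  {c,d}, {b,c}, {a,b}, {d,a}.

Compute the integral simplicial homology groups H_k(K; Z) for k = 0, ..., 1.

H_0 ≅ Z,  H_1 ≅ Z.

K has 4 vertices, 4 edges.
rank ∂_0 = 0, rank ∂_1 = 3 ⇒ b_0 = 4 − 0 − 3 = 1; all invariant factors of ∂_1 are 1 so no torsion. So H_0 = Z.
rank ∂_1 = 3, rank ∂_2 = 0 ⇒ b_1 = 4 − 3 − 0 = 1. So H_1 = Z.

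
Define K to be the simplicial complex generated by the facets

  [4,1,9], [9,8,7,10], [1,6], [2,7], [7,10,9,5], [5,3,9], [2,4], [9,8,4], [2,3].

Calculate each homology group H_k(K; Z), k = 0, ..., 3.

H_0 ≅ Z,  H_1 ≅ Z^2,  H_2 = 0,  H_3 = 0.

K has 10 vertices, 19 edges, 10 triangles, 2 3-simplices.
rank ∂_0 = 0, rank ∂_1 = 9 ⇒ b_0 = 10 − 0 − 9 = 1; all invariant factors of ∂_1 are 1 so no torsion. So H_0 = Z.
rank ∂_1 = 9, rank ∂_2 = 8 ⇒ b_1 = 19 − 9 − 8 = 2; all invariant factors of ∂_2 are 1 so no torsion. So H_1 = Z^2.
rank ∂_2 = 8, rank ∂_3 = 2 ⇒ b_2 = 10 − 8 − 2 = 0; all invariant factors of ∂_3 are 1 so no torsion. So H_2 = 0.
rank ∂_3 = 2, rank ∂_4 = 0 ⇒ b_3 = 2 − 2 − 0 = 0. So H_3 = 0.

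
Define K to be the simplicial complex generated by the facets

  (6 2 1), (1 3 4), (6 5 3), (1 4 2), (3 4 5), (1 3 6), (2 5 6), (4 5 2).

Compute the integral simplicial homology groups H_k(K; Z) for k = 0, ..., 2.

H_0 = Z,  H_1 = 0,  H_2 = Z.

Fix the vertex order 1 < 2 < 3 < 4 < 5 < 6 and write every simplex with vertices in increasing order. Then dim K = 2 and the simplices of K are:

  0-simplices (6): [1], [2], [3], [4], [5], [6]
  1-simplices (12): [1,2], [1,3], [1,4], [1,6], [2,4], [2,5], [2,6], [3,4], [3,5], [3,6], [4,5], [5,6]
  2-simplices (8): [1,2,4], [1,2,6], [1,3,4], [1,3,6], [2,4,5], [2,5,6], [3,4,5], [3,5,6]

so the chain groups are C_0 ≅ Z^6, C_1 ≅ Z^12, C_2 ≅ Z^8.

∂_1: C_1 → C_0 is given by ∂[p,q] = [q] − [p].
The resulting 6×12 matrix has rank 5, and its Smith normal form has invariant factors (1,1,1,1,1).

The boundary map ∂_2: C_2 → C_1 acts by ∂[p,q,r] = [q,r] − [p,r] + [p,q]. For instance
  ∂[3,4,5] = [4,5] − [3,5] + [3,4],
  ∂[2,4,5] = [4,5] − [2,5] + [2,4].
This gives a 12×8 integer matrix of rank 7; reducing to Smith normal form yields diagonal entries (1,1,1,1,1,1,1).

Computing H_k = (kernel of ∂_k) / (image of ∂_{k+1}):

  H_0: rank C_0 − rank ∂_1 = 6 − 5 = 1, and the invariant factors of ∂_1 are all 1, so H_0 = Z.
  H_1: rank ker ∂_1 − rank ∂_2 = (12 − 5) − 7 = 0, and the invariant factors of ∂_2 are all 1, so H_1 = 0.
  H_2: rank ker ∂_2 − rank ∂_3 = (8 − 7) − 0 = 1, and there is no ∂_3, so H_2 = Z.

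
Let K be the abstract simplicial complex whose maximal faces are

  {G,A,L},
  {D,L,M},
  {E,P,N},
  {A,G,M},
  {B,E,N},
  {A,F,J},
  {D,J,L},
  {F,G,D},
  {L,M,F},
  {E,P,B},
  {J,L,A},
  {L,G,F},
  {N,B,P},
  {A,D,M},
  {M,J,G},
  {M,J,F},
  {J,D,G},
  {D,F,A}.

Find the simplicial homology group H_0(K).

We work with the vertex ordering A < B < D < E < F < G < J < L < M < N < P. The simplices of K, each written with vertices in increasing order, are:

  0-simplices (11): A, B, D, E, F, G, J, L, M, N, P
  1-simplices (27): AD, AF, AG, AJ, AL, AM, BE, BN, BP, DF, DG, DJ, DL, DM, EN, EP, FG, FJ, FL, FM, GJ, GL, GM, JL, JM, LM, NP
  2-simplices (18): ADF, ADM, AFJ, AGL, AGM, AJL, BEN, BEP, BNP, DFG, DGJ, DJL, DLM, ENP, FGL, FJM, FLM, GJM

Hence C_0 ≅ Z^11, C_1 ≅ Z^27, C_2 ≅ Z^18.

∂_1: C_1 → C_0 maps an edge to its endpoints' difference, ∂[p,q] = q − p. For instance
  ∂AJ = J − A.
This gives a 11×27 integer matrix of rank 9; reducing to Smith normal form yields diagonal entries (1,1,1,1,1,1,1,1,1).

The boundary map ∂_2: C_2 → C_1 acts by ∂[p,q,r] = [q,r] − [p,r] + [p,q]. For instance
  ∂FGL = GL − FL + FG,
  ∂AGM = GM − AM + AG.
As a 27×18 matrix over Z this has rank 16, with invariant factors (1,1,1,1,1,1,1,1,1,1,1,1,1,1,1,1).

Reading off H_k = ker ∂_k / im ∂_{k+1}:

  H_0: rank C_0 − rank ∂_1 = 11 − 9 = 2, and the invariant factors of ∂_1 are all 1, so H_0 ≅ Z^2.

H_0 = Z^2.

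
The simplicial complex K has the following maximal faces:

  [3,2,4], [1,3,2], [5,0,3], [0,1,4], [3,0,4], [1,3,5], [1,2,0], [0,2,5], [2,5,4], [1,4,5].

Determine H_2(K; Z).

H_2 = 0.

Order the vertices as 0 < 1 < 2 < 3 < 4 < 5. Listing each simplex with vertices in this order, K has dimension 2 with simplices:

  0-simplices (6): [0], [1], [2], [3], [4], [5]
  1-simplices (15): [0,1], [0,2], [0,3], [0,4], [0,5], [1,2], [1,3], [1,4], [1,5], [2,3], [2,4], [2,5], [3,4], [3,5], [4,5]
  2-simplices (10): [0,1,2], [0,1,4], [0,2,5], [0,3,4], [0,3,5], [1,2,3], [1,3,5], [1,4,5], [2,3,4], [2,4,5]

Hence C_0 ≅ Z^6, C_1 ≅ Z^15, C_2 ≅ Z^10.

Boundary ∂_1: C_1 → C_0 sends each edge [p,q] (with p < q) to q − p.
The 6×15 boundary matrix has rank 5 and Smith normal form diag(1,1,1,1,1).

Boundary ∂_2: C_2 → C_1 maps a triangle to the signed sum of its edges. For instance
  ∂[0,1,4] = [1,4] − [0,4] + [0,1],
  ∂[1,2,3] = [2,3] − [1,3] + [1,2].
As a 15×10 matrix over Z this has rank 10, with invariant factors (1,1,1,1,1,1,1,1,1,2).

Computing H_k = (kernel of ∂_k) / (image of ∂_{k+1}):

  H_2: rank ker ∂_2 − rank ∂_3 = (10 − 10) − 0 = 0, and there is no ∂_3, so H_2 = 0.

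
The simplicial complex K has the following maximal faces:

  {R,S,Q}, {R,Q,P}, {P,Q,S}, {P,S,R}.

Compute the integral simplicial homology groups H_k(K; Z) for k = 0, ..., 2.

Take the total order P < Q < R < S on the vertex set. Then K (dimension 2) consists of the simplices:

  0-simplices (4): P, Q, R, S
  1-simplices (6): PQ, PR, PS, QR, QS, RS
  2-simplices (4): PQR, PQS, PRS, QRS

giving chain groups C_0 ≅ Z^4, C_1 ≅ Z^6, C_2 ≅ Z^4.

The boundary map ∂_1: C_1 → C_0 is given by ∂[p,q] = [q] − [p]. For instance
  ∂QS = S − Q.
The resulting 4×6 matrix has rank 3, and its Smith normal form has invariant factors (1,1,1).

∂_2: C_2 → C_1 sends each 2-simplex [p,q,r] to [q,r] − [p,r] + [p,q]. For instance
  ∂PRS = RS − PS + PR,
  ∂PQR = QR − PR + PQ.
As a 6×4 matrix over Z this has rank 3, with invariant factors (1,1,1).

From H_k ≅ ker(∂_k) / im(∂_{k+1}) we obtain:

  H_0: rank C_0 − rank ∂_1 = 4 − 3 = 1, and the invariant factors of ∂_1 are all 1, so H_0 ≅ Z.
  H_1: rank ker ∂_1 − rank ∂_2 = (6 − 3) − 3 = 0, and the invariant factors of ∂_2 are all 1, so H_1 ≅ 0.
  H_2: rank ker ∂_2 − rank ∂_3 = (4 − 3) − 0 = 1, and there is no ∂_3, so H_2 ≅ Z.

H_0 ≅ Z,  H_1 = 0,  H_2 ≅ Z.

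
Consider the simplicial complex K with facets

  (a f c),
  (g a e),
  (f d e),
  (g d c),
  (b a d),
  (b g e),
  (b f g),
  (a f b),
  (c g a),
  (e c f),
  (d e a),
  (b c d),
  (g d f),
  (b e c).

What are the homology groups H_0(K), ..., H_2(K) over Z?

Order the vertices as a < b < c < d < e < f < g. Listing each simplex with vertices in this order, K has dimension 2 with simplices:

  0-simplices (7): a, b, c, d, e, f, g
  1-simplices (21): ab, ac, ad, ae, af, ag, bc, bd, be, bf, bg, cd, ce, cf, cg, de, df, dg, ef, eg, fg
  2-simplices (14): abd, abf, acf, acg, ade, aeg, bcd, bce, beg, bfg, cdg, cef, def, dfg

Hence C_0 ≅ Z^7, C_1 ≅ Z^21, C_2 ≅ Z^14.

The boundary map ∂_1: C_1 → C_0 is given by ∂[p,q] = [q] − [p].
The resulting 7×21 matrix has rank 6, and its Smith normal form has invariant factors (1,1,1,1,1,1).

∂_2: C_2 → C_1 maps a triangle to the signed sum of its edges. For instance
  ∂cef = ef − cf + ce,
  ∂acg = cg − ag + ac.
This gives a 21×14 integer matrix of rank 13; reducing to Smith normal form yields diagonal entries (1,1,1,1,1,1,1,1,1,1,1,1,1).

Computing H_k = (kernel of ∂_k) / (image of ∂_{k+1}):

  H_0: rank C_0 − rank ∂_1 = 7 − 6 = 1, and the invariant factors of ∂_1 are all 1, so H_0 ≅ Z.
  H_1: rank ker ∂_1 − rank ∂_2 = (21 − 6) − 13 = 2, and the invariant factors of ∂_2 are all 1, so H_1 ≅ Z^2.
  H_2: rank ker ∂_2 − rank ∂_3 = (14 − 13) − 0 = 1, and there is no ∂_3, so H_2 ≅ Z.

H_0 ≅ Z,  H_1 ≅ Z^2,  H_2 ≅ Z.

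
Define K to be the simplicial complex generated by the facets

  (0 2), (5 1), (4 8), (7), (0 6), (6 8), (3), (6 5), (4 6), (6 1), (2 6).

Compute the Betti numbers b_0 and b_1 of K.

Take the total order 0 < 1 < 2 < 3 < 4 < 5 < 6 < 7 < 8 on the vertex set. Then K (dimension 1) consists of the simplices:

  0-simplices (9): [0], [1], [2], [3], [4], [5], [6], [7], [8]
  1-simplices (9): [0,2], [0,6], [1,5], [1,6], [2,6], [4,6], [4,8], [5,6], [6,8]

Hence C_0 ≅ Z^9, C_1 ≅ Z^9.

∂_1: C_1 → C_0 maps an edge to its endpoints' difference, ∂[p,q] = q − p. For instance
  ∂[5,6] = [6] − [5].
The 9×9 boundary matrix has rank 6 and Smith normal form diag(1,1,1,1,1,1).

Computing H_k = (kernel of ∂_k) / (image of ∂_{k+1}):

  H_0: rank C_0 − rank ∂_1 = 9 − 6 = 3, and the invariant factors of ∂_1 are all 1, so H_0 = Z^3.
  H_1: rank ker ∂_1 − rank ∂_2 = (9 − 6) − 0 = 3, and there is no ∂_2, so H_1 = Z^3.

As a check, the Euler characteristic is 9 − 9 = 0, which agrees with 3 − 3 = 0.

Hence the Betti numbers are b_0 = 3, b_1 = 3.

b_0 = 3, b_1 = 3.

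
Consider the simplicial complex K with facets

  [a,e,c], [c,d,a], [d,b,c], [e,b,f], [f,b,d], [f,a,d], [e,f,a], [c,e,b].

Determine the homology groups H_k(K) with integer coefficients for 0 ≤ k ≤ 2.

Fix the vertex order a < b < c < d < e < f and write every simplex with vertices in increasing order. Then dim K = 2 and the simplices of K are:

  0-simplices (6): a, b, c, d, e, f
  1-simplices (12): ac, ad, ae, af, bc, bd, be, bf, cd, ce, df, ef
  2-simplices (8): acd, ace, adf, aef, bcd, bce, bdf, bef

Hence C_0 ≅ Z^6, C_1 ≅ Z^12, C_2 ≅ Z^8.

∂_1: C_1 → C_0 maps an edge to its endpoints' difference, ∂[p,q] = q − p. For instance
  ∂df = f − d.
The 6×12 boundary matrix has rank 5 and Smith normal form diag(1,1,1,1,1).

Boundary ∂_2: C_2 → C_1 sends each 2-simplex [p,q,r] to [q,r] − [p,r] + [p,q]. For instance
  ∂bef = ef − bf + be,
  ∂acd = cd − ad + ac.
The resulting 12×8 matrix has rank 7, and its Smith normal form has invariant factors (1,1,1,1,1,1,1).

Computing H_k = (kernel of ∂_k) / (image of ∂_{k+1}):

  H_0: rank C_0 − rank ∂_1 = 6 − 5 = 1, and the invariant factors of ∂_1 are all 1, so H_0 ≅ Z.
  H_1: rank ker ∂_1 − rank ∂_2 = (12 − 5) − 7 = 0, and the invariant factors of ∂_2 are all 1, so H_1 ≅ 0.
  H_2: rank ker ∂_2 − rank ∂_3 = (8 − 7) − 0 = 1, and there is no ∂_3, so H_2 ≅ Z.

As a check, the Euler characteristic is 6 − 12 + 8 = 2, which agrees with 1 − 0 + 1 = 2.
(K is a triangulation of the 2-sphere S^2.)

H_0 = Z,  H_1 = 0,  H_2 = Z.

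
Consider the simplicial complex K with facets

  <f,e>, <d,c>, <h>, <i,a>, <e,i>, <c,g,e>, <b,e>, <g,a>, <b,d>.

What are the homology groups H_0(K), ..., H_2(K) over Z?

H_0 = Z^2,  H_1 = Z^2,  H_2 = 0.

We work with the vertex ordering a < b < c < d < e < f < g < h < i. The simplices of K, each written with vertices in increasing order, are:

  0-simplices (9): a, b, c, d, e, f, g, h, i
  1-simplices (10): ag, ai, bd, be, cd, ce, cg, ef, eg, ei
  2-simplices (1): ceg

so the chain groups are C_0 ≅ Z^9, C_1 ≅ Z^10, C_2 ≅ Z^1.

The boundary map ∂_1: C_1 → C_0 maps an edge to its endpoints' difference, ∂[p,q] = q − p. For instance
  ∂ce = e − c.
This gives a 9×10 integer matrix of rank 7; reducing to Smith normal form yields diagonal entries (1,1,1,1,1,1,1).

∂_2: C_2 → C_1 maps a triangle to the signed sum of its edges. For instance
  ∂ceg = eg − cg + ce.
The 10×1 boundary matrix has rank 1 and Smith normal form diag(1).

Now H_k = ker ∂_k / im ∂_{k+1}, so:

  H_0: rank C_0 − rank ∂_1 = 9 − 7 = 2, and the invariant factors of ∂_1 are all 1, so H_0 ≅ Z^2.
  H_1: rank ker ∂_1 − rank ∂_2 = (10 − 7) − 1 = 2, and the invariant factors of ∂_2 are all 1, so H_1 ≅ Z^2.
  H_2: rank ker ∂_2 − rank ∂_3 = (1 − 1) − 0 = 0, and there is no ∂_3, so H_2 ≅ 0.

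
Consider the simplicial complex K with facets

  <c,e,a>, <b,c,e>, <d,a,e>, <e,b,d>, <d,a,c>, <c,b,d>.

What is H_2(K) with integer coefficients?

H_2 ≅ Z.

Order the vertices as a < b < c < d < e. Listing each simplex with vertices in this order, K has dimension 2 with simplices:

  0-simplices (5): a, b, c, d, e
  1-simplices (9): ac, ad, ae, bc, bd, be, cd, ce, de
  2-simplices (6): acd, ace, ade, bcd, bce, bde

Hence C_0 ≅ Z^5, C_1 ≅ Z^9, C_2 ≅ Z^6.

Boundary ∂_1: C_1 → C_0 maps an edge to its endpoints' difference, ∂[p,q] = q − p.
The resulting 5×9 matrix has rank 4, and its Smith normal form has invariant factors (1,1,1,1).

∂_2: C_2 → C_1 maps a triangle to the signed sum of its edges. For instance
  ∂acd = cd − ad + ac,
  ∂bcd = cd − bd + bc.
The resulting 9×6 matrix has rank 5, and its Smith normal form has invariant factors (1,1,1,1,1).

From H_k ≅ ker(∂_k) / im(∂_{k+1}) we obtain:

  H_2: rank ker ∂_2 − rank ∂_3 = (6 − 5) − 0 = 1, and there is no ∂_3, so H_2 ≅ Z.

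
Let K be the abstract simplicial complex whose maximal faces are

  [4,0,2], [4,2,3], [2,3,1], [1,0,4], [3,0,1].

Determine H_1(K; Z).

K has 5 vertices, 10 edges, 5 triangles.
rank ∂_1 = 4, rank ∂_2 = 5 ⇒ b_1 = 10 − 4 − 5 = 1; all invariant factors of ∂_2 are 1 so no torsion. So H_1 ≅ Z.

H_1 = Z.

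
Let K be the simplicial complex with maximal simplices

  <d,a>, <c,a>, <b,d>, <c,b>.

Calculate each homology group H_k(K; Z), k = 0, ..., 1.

Order the vertices as a < b < c < d. Listing each simplex with vertices in this order, K has dimension 1 with simplices:

  0-simplices (4): a, b, c, d
  1-simplices (4): ac, ad, bc, bd

giving chain groups C_0 ≅ Z^4, C_1 ≅ Z^4.

The boundary map ∂_1: C_1 → C_0 sends each edge [p,q] (with p < q) to q − p. For instance
  ∂bd = d − b.
The resulting 4×4 matrix has rank 3, and its Smith normal form has invariant factors (1,1,1).

Computing H_k = (kernel of ∂_k) / (image of ∂_{k+1}):

  H_0: rank C_0 − rank ∂_1 = 4 − 3 = 1, and the invariant factors of ∂_1 are all 1, so H_0 ≅ Z.
  H_1: rank ker ∂_1 − rank ∂_2 = (4 − 3) − 0 = 1, and there is no ∂_2, so H_1 ≅ Z.

H_0 ≅ Z,  H_1 ≅ Z.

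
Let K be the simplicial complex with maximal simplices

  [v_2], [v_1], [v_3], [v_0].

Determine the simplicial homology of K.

H_0 ≅ Z^4.

Take the total order v_0 < v_1 < v_2 < v_3 on the vertex set. Then K (dimension 0) consists of the simplices:

  0-simplices (4): [v_0], [v_1], [v_2], [v_3]

so the chain groups are C_0 ≅ Z^4.

Computing H_k = (kernel of ∂_k) / (image of ∂_{k+1}):

  H_0: rank C_0 − rank ∂_1 = 4 − 0 = 4, and there is no ∂_1, so H_0 = Z^4.

(K is a triangulation of a set of 4 points.)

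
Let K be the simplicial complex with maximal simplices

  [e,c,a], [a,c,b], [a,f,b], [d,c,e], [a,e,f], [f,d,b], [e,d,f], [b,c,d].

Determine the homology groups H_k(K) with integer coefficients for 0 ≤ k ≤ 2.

H_0 = Z,  H_1 = 0,  H_2 = Z.

Order the vertices as a < b < c < d < e < f. Listing each simplex with vertices in this order, K has dimension 2 with simplices:

  0-simplices (6): a, b, c, d, e, f
  1-simplices (12): ab, ac, ae, af, bc, bd, bf, cd, ce, de, df, ef
  2-simplices (8): abc, abf, ace, aef, bcd, bdf, cde, def

giving chain groups C_0 ≅ Z^6, C_1 ≅ Z^12, C_2 ≅ Z^8.

∂_1: C_1 → C_0 sends each edge [p,q] (with p < q) to q − p. For instance
  ∂de = e − d.
The 6×12 boundary matrix has rank 5 and Smith normal form diag(1,1,1,1,1).

The boundary map ∂_2: C_2 → C_1 sends each 2-simplex [p,q,r] to [q,r] − [p,r] + [p,q]. For instance
  ∂abc = bc − ac + ab,
  ∂def = ef − df + de.
The resulting 12×8 matrix has rank 7, and its Smith normal form has invariant factors (1,1,1,1,1,1,1).

Computing H_k = (kernel of ∂_k) / (image of ∂_{k+1}):

  H_0: rank C_0 − rank ∂_1 = 6 − 5 = 1, and the invariant factors of ∂_1 are all 1, so H_0 = Z.
  H_1: rank ker ∂_1 − rank ∂_2 = (12 − 5) − 7 = 0, and the invariant factors of ∂_2 are all 1, so H_1 = 0.
  H_2: rank ker ∂_2 − rank ∂_3 = (8 − 7) − 0 = 1, and there is no ∂_3, so H_2 = Z.

As a check, the Euler characteristic is 6 − 12 + 8 = 2, which agrees with 1 − 0 + 1 = 2.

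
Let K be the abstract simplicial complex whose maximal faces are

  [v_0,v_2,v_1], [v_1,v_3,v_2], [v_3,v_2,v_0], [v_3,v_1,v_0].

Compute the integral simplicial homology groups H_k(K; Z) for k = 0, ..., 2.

Order the vertices as v_0 < v_1 < v_2 < v_3. Listing each simplex with vertices in this order, K has dimension 2 with simplices:

  0-simplices (4): [v_0], [v_1], [v_2], [v_3]
  1-simplices (6): [v_0,v_1], [v_0,v_2], [v_0,v_3], [v_1,v_2], [v_1,v_3], [v_2,v_3]
  2-simplices (4): [v_0,v_1,v_2], [v_0,v_1,v_3], [v_0,v_2,v_3], [v_1,v_2,v_3]

giving chain groups C_0 ≅ Z^4, C_1 ≅ Z^6, C_2 ≅ Z^4.

The boundary map ∂_1: C_1 → C_0 is given by ∂[p,q] = [q] − [p]. For instance
  ∂[v_1,v_3] = [v_3] − [v_1].
The resulting 4×6 matrix has rank 3, and its Smith normal form has invariant factors (1,1,1).

∂_2: C_2 → C_1 acts by ∂[p,q,r] = [q,r] − [p,r] + [p,q]. For instance
  ∂[v_0,v_2,v_3] = [v_2,v_3] − [v_0,v_3] + [v_0,v_2],
  ∂[v_0,v_1,v_3] = [v_1,v_3] − [v_0,v_3] + [v_0,v_1].
The resulting 6×4 matrix has rank 3, and its Smith normal form has invariant factors (1,1,1).

Computing H_k = (kernel of ∂_k) / (image of ∂_{k+1}):

  H_0: rank C_0 − rank ∂_1 = 4 − 3 = 1, and the invariant factors of ∂_1 are all 1, so H_0 ≅ Z.
  H_1: rank ker ∂_1 − rank ∂_2 = (6 − 3) − 3 = 0, and the invariant factors of ∂_2 are all 1, so H_1 ≅ 0.
  H_2: rank ker ∂_2 − rank ∂_3 = (4 − 3) − 0 = 1, and there is no ∂_3, so H_2 ≅ Z.

H_0 ≅ Z,  H_1 = 0,  H_2 ≅ Z.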